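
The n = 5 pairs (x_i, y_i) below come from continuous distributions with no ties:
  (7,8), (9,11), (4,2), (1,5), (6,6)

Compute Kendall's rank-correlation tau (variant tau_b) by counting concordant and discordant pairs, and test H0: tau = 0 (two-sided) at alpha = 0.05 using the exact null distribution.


Step 1: Enumerate the 10 unordered pairs (i,j) with i<j and classify each by sign(x_j-x_i) * sign(y_j-y_i).
  (1,2):dx=+2,dy=+3->C; (1,3):dx=-3,dy=-6->C; (1,4):dx=-6,dy=-3->C; (1,5):dx=-1,dy=-2->C
  (2,3):dx=-5,dy=-9->C; (2,4):dx=-8,dy=-6->C; (2,5):dx=-3,dy=-5->C; (3,4):dx=-3,dy=+3->D
  (3,5):dx=+2,dy=+4->C; (4,5):dx=+5,dy=+1->C
Step 2: C = 9, D = 1, total pairs = 10.
Step 3: tau = (C - D)/(n(n-1)/2) = (9 - 1)/10 = 0.800000.
Step 4: Exact two-sided p-value (enumerate n! = 120 permutations of y under H0): p = 0.083333.
Step 5: alpha = 0.05. fail to reject H0.

tau_b = 0.8000 (C=9, D=1), p = 0.083333, fail to reject H0.


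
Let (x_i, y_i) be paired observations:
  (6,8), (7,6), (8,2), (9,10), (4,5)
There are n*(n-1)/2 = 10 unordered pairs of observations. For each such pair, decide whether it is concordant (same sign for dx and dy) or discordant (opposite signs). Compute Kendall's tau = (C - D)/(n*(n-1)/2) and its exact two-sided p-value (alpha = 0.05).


Step 1: Enumerate the 10 unordered pairs (i,j) with i<j and classify each by sign(x_j-x_i) * sign(y_j-y_i).
  (1,2):dx=+1,dy=-2->D; (1,3):dx=+2,dy=-6->D; (1,4):dx=+3,dy=+2->C; (1,5):dx=-2,dy=-3->C
  (2,3):dx=+1,dy=-4->D; (2,4):dx=+2,dy=+4->C; (2,5):dx=-3,dy=-1->C; (3,4):dx=+1,dy=+8->C
  (3,5):dx=-4,dy=+3->D; (4,5):dx=-5,dy=-5->C
Step 2: C = 6, D = 4, total pairs = 10.
Step 3: tau = (C - D)/(n(n-1)/2) = (6 - 4)/10 = 0.200000.
Step 4: Exact two-sided p-value (enumerate n! = 120 permutations of y under H0): p = 0.816667.
Step 5: alpha = 0.05. fail to reject H0.

tau_b = 0.2000 (C=6, D=4), p = 0.816667, fail to reject H0.


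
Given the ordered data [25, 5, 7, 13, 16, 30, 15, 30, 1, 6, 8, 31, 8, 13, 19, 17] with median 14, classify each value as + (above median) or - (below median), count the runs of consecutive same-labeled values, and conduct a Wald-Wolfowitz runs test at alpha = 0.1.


Step 1: Compute median = 14; label A = above, B = below.
Labels in order: ABBBAAAABBBABBAA  (n_A = 8, n_B = 8)
Step 2: Count runs R = 7.
Step 3: Under H0 (random ordering), E[R] = 2*n_A*n_B/(n_A+n_B) + 1 = 2*8*8/16 + 1 = 9.0000.
        Var[R] = 2*n_A*n_B*(2*n_A*n_B - n_A - n_B) / ((n_A+n_B)^2 * (n_A+n_B-1)) = 14336/3840 = 3.7333.
        SD[R] = 1.9322.
Step 4: Continuity-corrected z = (R + 0.5 - E[R]) / SD[R] = (7 + 0.5 - 9.0000) / 1.9322 = -0.7763.
Step 5: Two-sided p-value via normal approximation = 2*(1 - Phi(|z|)) = 0.437558.
Step 6: alpha = 0.1. fail to reject H0.

R = 7, z = -0.7763, p = 0.437558, fail to reject H0.


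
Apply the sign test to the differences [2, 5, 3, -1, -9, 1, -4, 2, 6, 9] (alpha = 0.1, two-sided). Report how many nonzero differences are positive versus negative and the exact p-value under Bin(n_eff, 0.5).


Step 1: Discard zero differences. Original n = 10; n_eff = number of nonzero differences = 10.
Nonzero differences (with sign): +2, +5, +3, -1, -9, +1, -4, +2, +6, +9
Step 2: Count signs: positive = 7, negative = 3.
Step 3: Under H0: P(positive) = 0.5, so the number of positives S ~ Bin(10, 0.5).
Step 4: Two-sided exact p-value = sum of Bin(10,0.5) probabilities at or below the observed probability = 0.343750.
Step 5: alpha = 0.1. fail to reject H0.

n_eff = 10, pos = 7, neg = 3, p = 0.343750, fail to reject H0.


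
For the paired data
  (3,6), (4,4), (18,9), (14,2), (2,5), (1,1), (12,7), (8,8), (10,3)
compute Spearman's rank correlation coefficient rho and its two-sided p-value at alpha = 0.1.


Step 1: Rank x and y separately (midranks; no ties here).
rank(x): 3->3, 4->4, 18->9, 14->8, 2->2, 1->1, 12->7, 8->5, 10->6
rank(y): 6->6, 4->4, 9->9, 2->2, 5->5, 1->1, 7->7, 8->8, 3->3
Step 2: d_i = R_x(i) - R_y(i); compute d_i^2.
  (3-6)^2=9, (4-4)^2=0, (9-9)^2=0, (8-2)^2=36, (2-5)^2=9, (1-1)^2=0, (7-7)^2=0, (5-8)^2=9, (6-3)^2=9
sum(d^2) = 72.
Step 3: rho = 1 - 6*72 / (9*(9^2 - 1)) = 1 - 432/720 = 0.400000.
Step 4: Under H0, t = rho * sqrt((n-2)/(1-rho^2)) = 1.1547 ~ t(7).
Step 5: Two-sided p-value from the t-distribution with 7 df = 0.286105.
Step 6: alpha = 0.1. fail to reject H0.

rho = 0.4000, p = 0.286105, fail to reject H0 at alpha = 0.1.


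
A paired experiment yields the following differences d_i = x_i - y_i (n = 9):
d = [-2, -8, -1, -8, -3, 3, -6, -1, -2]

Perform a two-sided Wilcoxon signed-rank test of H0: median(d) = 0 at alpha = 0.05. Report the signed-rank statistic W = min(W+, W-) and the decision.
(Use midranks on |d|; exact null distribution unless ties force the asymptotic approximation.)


Step 1: Drop any zero differences (none here) and take |d_i|.
|d| = [2, 8, 1, 8, 3, 3, 6, 1, 2]
Step 2: Midrank |d_i| (ties get averaged ranks).
ranks: |2|->3.5, |8|->8.5, |1|->1.5, |8|->8.5, |3|->5.5, |3|->5.5, |6|->7, |1|->1.5, |2|->3.5
Step 3: Attach original signs; sum ranks with positive sign and with negative sign.
W+ = 5.5 = 5.5
W- = 3.5 + 8.5 + 1.5 + 8.5 + 5.5 + 7 + 1.5 + 3.5 = 39.5
(Check: W+ + W- = 45 should equal n(n+1)/2 = 45.)
Step 4: Test statistic W = min(W+, W-) = 5.5.
Step 5: Ties in |d|, so use the tie-corrected normal approximation.
        E[W] = n(n+1)/4 = 9*10/4 = 22.5.
        Tie groups: |d|=1 (t=2), |d|=2 (t=2), |d|=3 (t=2), |d|=8 (t=2); sum(t^3 - t) = 24.
        Var[W] = n(n+1)(2n+1)/24 - sum(t^3-t)/48 = 1710/24 - 24/48 = 70.75.
        z = (W - E[W]) / sqrt(Var[W]) = (5.5 - 22.5) / 8.4113 = -2.0211.
        Two-sided p = 2*Phi(z) = 0.043270.
Step 6: alpha = 0.05. reject H0.

W+ = 5.5, W- = 39.5, W = min = 5.5, p = 0.043270, reject H0.


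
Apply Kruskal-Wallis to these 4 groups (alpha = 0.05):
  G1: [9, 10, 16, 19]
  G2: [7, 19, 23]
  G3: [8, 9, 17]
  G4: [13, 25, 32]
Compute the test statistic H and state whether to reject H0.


Step 1: Combine all N = 13 observations and assign midranks.
sorted (value, group, rank): (7,G2,1), (8,G3,2), (9,G1,3.5), (9,G3,3.5), (10,G1,5), (13,G4,6), (16,G1,7), (17,G3,8), (19,G1,9.5), (19,G2,9.5), (23,G2,11), (25,G4,12), (32,G4,13)
Step 2: Sum ranks within each group.
R_1 = 25 (n_1 = 4)
R_2 = 21.5 (n_2 = 3)
R_3 = 13.5 (n_3 = 3)
R_4 = 31 (n_4 = 3)
Step 3: H = 12/(N(N+1)) * sum(R_i^2/n_i) - 3(N+1)
     = 12/(13*14) * (25^2/4 + 21.5^2/3 + 13.5^2/3 + 31^2/3) - 3*14
     = 0.065934 * 691.417 - 42
     = 3.587912.
Step 4: Ties present; correction factor C = 1 - 12/(13^3 - 13) = 0.994505. Corrected H = 3.587912 / 0.994505 = 3.607735.
Step 5: Under H0, H ~ chi^2(3); p-value = 0.307056.
Step 6: alpha = 0.05. fail to reject H0.

H = 3.6077, df = 3, p = 0.307056, fail to reject H0.


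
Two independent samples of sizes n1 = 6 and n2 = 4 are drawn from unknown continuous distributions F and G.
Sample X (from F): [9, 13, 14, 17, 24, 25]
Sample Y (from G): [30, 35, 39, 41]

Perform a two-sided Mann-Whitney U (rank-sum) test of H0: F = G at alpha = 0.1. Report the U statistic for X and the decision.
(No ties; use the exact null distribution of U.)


Step 1: Combine and sort all 10 observations; assign midranks.
sorted (value, group): (9,X), (13,X), (14,X), (17,X), (24,X), (25,X), (30,Y), (35,Y), (39,Y), (41,Y)
ranks: 9->1, 13->2, 14->3, 17->4, 24->5, 25->6, 30->7, 35->8, 39->9, 41->10
Step 2: Rank sum for X: R1 = 1 + 2 + 3 + 4 + 5 + 6 = 21.
Step 3: U_X = R1 - n1(n1+1)/2 = 21 - 6*7/2 = 21 - 21 = 0.
       U_Y = n1*n2 - U_X = 24 - 0 = 24.
Step 4: No ties, so the exact null distribution of U (based on enumerating the C(10,6) = 210 equally likely rank assignments) gives the two-sided p-value.
Step 5: p-value = 0.009524; compare to alpha = 0.1. reject H0.

U_X = 0, p = 0.009524, reject H0 at alpha = 0.1.


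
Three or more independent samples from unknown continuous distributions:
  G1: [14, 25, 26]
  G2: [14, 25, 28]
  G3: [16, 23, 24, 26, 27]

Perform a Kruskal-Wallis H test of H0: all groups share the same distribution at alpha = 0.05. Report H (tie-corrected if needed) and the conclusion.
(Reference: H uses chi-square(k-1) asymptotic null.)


Step 1: Combine all N = 11 observations and assign midranks.
sorted (value, group, rank): (14,G1,1.5), (14,G2,1.5), (16,G3,3), (23,G3,4), (24,G3,5), (25,G1,6.5), (25,G2,6.5), (26,G1,8.5), (26,G3,8.5), (27,G3,10), (28,G2,11)
Step 2: Sum ranks within each group.
R_1 = 16.5 (n_1 = 3)
R_2 = 19 (n_2 = 3)
R_3 = 30.5 (n_3 = 5)
Step 3: H = 12/(N(N+1)) * sum(R_i^2/n_i) - 3(N+1)
     = 12/(11*12) * (16.5^2/3 + 19^2/3 + 30.5^2/5) - 3*12
     = 0.090909 * 397.133 - 36
     = 0.103030.
Step 4: Ties present; correction factor C = 1 - 18/(11^3 - 11) = 0.986364. Corrected H = 0.103030 / 0.986364 = 0.104455.
Step 5: Under H0, H ~ chi^2(2); p-value = 0.949113.
Step 6: alpha = 0.05. fail to reject H0.

H = 0.1045, df = 2, p = 0.949113, fail to reject H0.


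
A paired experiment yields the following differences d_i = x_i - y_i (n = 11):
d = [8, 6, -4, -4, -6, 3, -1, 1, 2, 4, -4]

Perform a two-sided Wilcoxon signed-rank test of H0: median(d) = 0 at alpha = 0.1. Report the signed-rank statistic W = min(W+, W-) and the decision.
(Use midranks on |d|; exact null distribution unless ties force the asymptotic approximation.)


Step 1: Drop any zero differences (none here) and take |d_i|.
|d| = [8, 6, 4, 4, 6, 3, 1, 1, 2, 4, 4]
Step 2: Midrank |d_i| (ties get averaged ranks).
ranks: |8|->11, |6|->9.5, |4|->6.5, |4|->6.5, |6|->9.5, |3|->4, |1|->1.5, |1|->1.5, |2|->3, |4|->6.5, |4|->6.5
Step 3: Attach original signs; sum ranks with positive sign and with negative sign.
W+ = 11 + 9.5 + 4 + 1.5 + 3 + 6.5 = 35.5
W- = 6.5 + 6.5 + 9.5 + 1.5 + 6.5 = 30.5
(Check: W+ + W- = 66 should equal n(n+1)/2 = 66.)
Step 4: Test statistic W = min(W+, W-) = 30.5.
Step 5: Ties in |d|, so use the tie-corrected normal approximation.
        E[W] = n(n+1)/4 = 11*12/4 = 33.
        Tie groups: |d|=1 (t=2), |d|=4 (t=4), |d|=6 (t=2); sum(t^3 - t) = 72.
        Var[W] = n(n+1)(2n+1)/24 - sum(t^3-t)/48 = 3036/24 - 72/48 = 125.
        z = (W - E[W]) / sqrt(Var[W]) = (30.5 - 33) / 11.1803 = -0.2236.
        Two-sided p = 2*Phi(z) = 0.823063.
Step 6: alpha = 0.1. fail to reject H0.

W+ = 35.5, W- = 30.5, W = min = 30.5, p = 0.823063, fail to reject H0.


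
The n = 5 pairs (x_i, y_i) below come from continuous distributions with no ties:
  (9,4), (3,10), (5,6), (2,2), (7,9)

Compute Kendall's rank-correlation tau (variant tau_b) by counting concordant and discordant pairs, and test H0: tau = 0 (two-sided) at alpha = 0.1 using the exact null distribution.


Step 1: Enumerate the 10 unordered pairs (i,j) with i<j and classify each by sign(x_j-x_i) * sign(y_j-y_i).
  (1,2):dx=-6,dy=+6->D; (1,3):dx=-4,dy=+2->D; (1,4):dx=-7,dy=-2->C; (1,5):dx=-2,dy=+5->D
  (2,3):dx=+2,dy=-4->D; (2,4):dx=-1,dy=-8->C; (2,5):dx=+4,dy=-1->D; (3,4):dx=-3,dy=-4->C
  (3,5):dx=+2,dy=+3->C; (4,5):dx=+5,dy=+7->C
Step 2: C = 5, D = 5, total pairs = 10.
Step 3: tau = (C - D)/(n(n-1)/2) = (5 - 5)/10 = 0.000000.
Step 4: Exact two-sided p-value (enumerate n! = 120 permutations of y under H0): p = 1.000000.
Step 5: alpha = 0.1. fail to reject H0.

tau_b = 0.0000 (C=5, D=5), p = 1.000000, fail to reject H0.


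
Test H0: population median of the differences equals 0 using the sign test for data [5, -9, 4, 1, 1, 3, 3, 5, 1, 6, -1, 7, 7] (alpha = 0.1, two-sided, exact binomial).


Step 1: Discard zero differences. Original n = 13; n_eff = number of nonzero differences = 13.
Nonzero differences (with sign): +5, -9, +4, +1, +1, +3, +3, +5, +1, +6, -1, +7, +7
Step 2: Count signs: positive = 11, negative = 2.
Step 3: Under H0: P(positive) = 0.5, so the number of positives S ~ Bin(13, 0.5).
Step 4: Two-sided exact p-value = sum of Bin(13,0.5) probabilities at or below the observed probability = 0.022461.
Step 5: alpha = 0.1. reject H0.

n_eff = 13, pos = 11, neg = 2, p = 0.022461, reject H0.


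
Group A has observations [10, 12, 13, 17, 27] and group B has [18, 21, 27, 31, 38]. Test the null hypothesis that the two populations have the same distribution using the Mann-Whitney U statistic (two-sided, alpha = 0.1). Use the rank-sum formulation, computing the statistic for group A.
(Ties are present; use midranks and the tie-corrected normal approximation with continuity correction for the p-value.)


Step 1: Combine and sort all 10 observations; assign midranks.
sorted (value, group): (10,X), (12,X), (13,X), (17,X), (18,Y), (21,Y), (27,X), (27,Y), (31,Y), (38,Y)
ranks: 10->1, 12->2, 13->3, 17->4, 18->5, 21->6, 27->7.5, 27->7.5, 31->9, 38->10
Step 2: Rank sum for X: R1 = 1 + 2 + 3 + 4 + 7.5 = 17.5.
Step 3: U_X = R1 - n1(n1+1)/2 = 17.5 - 5*6/2 = 17.5 - 15 = 2.5.
       U_Y = n1*n2 - U_X = 25 - 2.5 = 22.5.
Step 4: Ties are present, so use the tie-corrected normal approximation (with continuity correction) for the p-value.
Step 5: p-value = 0.046533; compare to alpha = 0.1. reject H0.

U_X = 2.5, p = 0.046533, reject H0 at alpha = 0.1.


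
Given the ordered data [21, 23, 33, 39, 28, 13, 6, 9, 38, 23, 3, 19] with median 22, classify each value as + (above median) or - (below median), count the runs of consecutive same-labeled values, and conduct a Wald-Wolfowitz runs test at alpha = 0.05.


Step 1: Compute median = 22; label A = above, B = below.
Labels in order: BAAAABBBAABB  (n_A = 6, n_B = 6)
Step 2: Count runs R = 5.
Step 3: Under H0 (random ordering), E[R] = 2*n_A*n_B/(n_A+n_B) + 1 = 2*6*6/12 + 1 = 7.0000.
        Var[R] = 2*n_A*n_B*(2*n_A*n_B - n_A - n_B) / ((n_A+n_B)^2 * (n_A+n_B-1)) = 4320/1584 = 2.7273.
        SD[R] = 1.6514.
Step 4: Continuity-corrected z = (R + 0.5 - E[R]) / SD[R] = (5 + 0.5 - 7.0000) / 1.6514 = -0.9083.
Step 5: Two-sided p-value via normal approximation = 2*(1 - Phi(|z|)) = 0.363722.
Step 6: alpha = 0.05. fail to reject H0.

R = 5, z = -0.9083, p = 0.363722, fail to reject H0.


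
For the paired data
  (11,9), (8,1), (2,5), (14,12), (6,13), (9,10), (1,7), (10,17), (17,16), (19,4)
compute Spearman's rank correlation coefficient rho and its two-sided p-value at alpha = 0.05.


Step 1: Rank x and y separately (midranks; no ties here).
rank(x): 11->7, 8->4, 2->2, 14->8, 6->3, 9->5, 1->1, 10->6, 17->9, 19->10
rank(y): 9->5, 1->1, 5->3, 12->7, 13->8, 10->6, 7->4, 17->10, 16->9, 4->2
Step 2: d_i = R_x(i) - R_y(i); compute d_i^2.
  (7-5)^2=4, (4-1)^2=9, (2-3)^2=1, (8-7)^2=1, (3-8)^2=25, (5-6)^2=1, (1-4)^2=9, (6-10)^2=16, (9-9)^2=0, (10-2)^2=64
sum(d^2) = 130.
Step 3: rho = 1 - 6*130 / (10*(10^2 - 1)) = 1 - 780/990 = 0.212121.
Step 4: Under H0, t = rho * sqrt((n-2)/(1-rho^2)) = 0.6139 ~ t(8).
Step 5: Two-sided p-value from the t-distribution with 8 df = 0.556306.
Step 6: alpha = 0.05. fail to reject H0.

rho = 0.2121, p = 0.556306, fail to reject H0 at alpha = 0.05.


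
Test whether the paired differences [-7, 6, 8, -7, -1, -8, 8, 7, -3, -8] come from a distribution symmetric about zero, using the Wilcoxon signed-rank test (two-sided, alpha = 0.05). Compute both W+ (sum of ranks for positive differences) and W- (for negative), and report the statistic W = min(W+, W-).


Step 1: Drop any zero differences (none here) and take |d_i|.
|d| = [7, 6, 8, 7, 1, 8, 8, 7, 3, 8]
Step 2: Midrank |d_i| (ties get averaged ranks).
ranks: |7|->5, |6|->3, |8|->8.5, |7|->5, |1|->1, |8|->8.5, |8|->8.5, |7|->5, |3|->2, |8|->8.5
Step 3: Attach original signs; sum ranks with positive sign and with negative sign.
W+ = 3 + 8.5 + 8.5 + 5 = 25
W- = 5 + 5 + 1 + 8.5 + 2 + 8.5 = 30
(Check: W+ + W- = 55 should equal n(n+1)/2 = 55.)
Step 4: Test statistic W = min(W+, W-) = 25.
Step 5: Ties in |d|, so use the tie-corrected normal approximation.
        E[W] = n(n+1)/4 = 10*11/4 = 27.5.
        Tie groups: |d|=7 (t=3), |d|=8 (t=4); sum(t^3 - t) = 84.
        Var[W] = n(n+1)(2n+1)/24 - sum(t^3-t)/48 = 2310/24 - 84/48 = 94.5.
        z = (W - E[W]) / sqrt(Var[W]) = (25 - 27.5) / 9.7211 = -0.2572.
        Two-sided p = 2*Phi(z) = 0.797046.
Step 6: alpha = 0.05. fail to reject H0.

W+ = 25, W- = 30, W = min = 25, p = 0.797046, fail to reject H0.


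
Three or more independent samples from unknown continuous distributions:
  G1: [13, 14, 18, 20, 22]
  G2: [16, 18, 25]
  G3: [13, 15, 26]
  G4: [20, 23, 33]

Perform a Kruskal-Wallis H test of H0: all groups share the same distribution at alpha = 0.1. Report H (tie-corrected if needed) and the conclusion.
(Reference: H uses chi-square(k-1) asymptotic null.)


Step 1: Combine all N = 14 observations and assign midranks.
sorted (value, group, rank): (13,G1,1.5), (13,G3,1.5), (14,G1,3), (15,G3,4), (16,G2,5), (18,G1,6.5), (18,G2,6.5), (20,G1,8.5), (20,G4,8.5), (22,G1,10), (23,G4,11), (25,G2,12), (26,G3,13), (33,G4,14)
Step 2: Sum ranks within each group.
R_1 = 29.5 (n_1 = 5)
R_2 = 23.5 (n_2 = 3)
R_3 = 18.5 (n_3 = 3)
R_4 = 33.5 (n_4 = 3)
Step 3: H = 12/(N(N+1)) * sum(R_i^2/n_i) - 3(N+1)
     = 12/(14*15) * (29.5^2/5 + 23.5^2/3 + 18.5^2/3 + 33.5^2/3) - 3*15
     = 0.057143 * 846.3 - 45
     = 3.360000.
Step 4: Ties present; correction factor C = 1 - 18/(14^3 - 14) = 0.993407. Corrected H = 3.360000 / 0.993407 = 3.382301.
Step 5: Under H0, H ~ chi^2(3); p-value = 0.336351.
Step 6: alpha = 0.1. fail to reject H0.

H = 3.3823, df = 3, p = 0.336351, fail to reject H0.


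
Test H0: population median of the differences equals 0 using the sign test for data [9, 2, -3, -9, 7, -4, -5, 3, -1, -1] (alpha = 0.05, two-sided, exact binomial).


Step 1: Discard zero differences. Original n = 10; n_eff = number of nonzero differences = 10.
Nonzero differences (with sign): +9, +2, -3, -9, +7, -4, -5, +3, -1, -1
Step 2: Count signs: positive = 4, negative = 6.
Step 3: Under H0: P(positive) = 0.5, so the number of positives S ~ Bin(10, 0.5).
Step 4: Two-sided exact p-value = sum of Bin(10,0.5) probabilities at or below the observed probability = 0.753906.
Step 5: alpha = 0.05. fail to reject H0.

n_eff = 10, pos = 4, neg = 6, p = 0.753906, fail to reject H0.


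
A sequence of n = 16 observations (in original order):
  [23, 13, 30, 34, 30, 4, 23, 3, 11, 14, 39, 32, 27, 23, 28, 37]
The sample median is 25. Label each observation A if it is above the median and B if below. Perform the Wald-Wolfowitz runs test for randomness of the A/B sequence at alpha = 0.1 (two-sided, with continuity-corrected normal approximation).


Step 1: Compute median = 25; label A = above, B = below.
Labels in order: BBAAABBBBBAAABAA  (n_A = 8, n_B = 8)
Step 2: Count runs R = 6.
Step 3: Under H0 (random ordering), E[R] = 2*n_A*n_B/(n_A+n_B) + 1 = 2*8*8/16 + 1 = 9.0000.
        Var[R] = 2*n_A*n_B*(2*n_A*n_B - n_A - n_B) / ((n_A+n_B)^2 * (n_A+n_B-1)) = 14336/3840 = 3.7333.
        SD[R] = 1.9322.
Step 4: Continuity-corrected z = (R + 0.5 - E[R]) / SD[R] = (6 + 0.5 - 9.0000) / 1.9322 = -1.2939.
Step 5: Two-sided p-value via normal approximation = 2*(1 - Phi(|z|)) = 0.195709.
Step 6: alpha = 0.1. fail to reject H0.

R = 6, z = -1.2939, p = 0.195709, fail to reject H0.


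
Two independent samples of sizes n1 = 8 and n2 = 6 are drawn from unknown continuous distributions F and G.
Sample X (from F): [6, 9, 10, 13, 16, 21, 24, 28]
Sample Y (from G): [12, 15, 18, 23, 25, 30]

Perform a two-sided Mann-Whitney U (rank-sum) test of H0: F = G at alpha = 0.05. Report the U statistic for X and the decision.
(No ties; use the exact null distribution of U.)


Step 1: Combine and sort all 14 observations; assign midranks.
sorted (value, group): (6,X), (9,X), (10,X), (12,Y), (13,X), (15,Y), (16,X), (18,Y), (21,X), (23,Y), (24,X), (25,Y), (28,X), (30,Y)
ranks: 6->1, 9->2, 10->3, 12->4, 13->5, 15->6, 16->7, 18->8, 21->9, 23->10, 24->11, 25->12, 28->13, 30->14
Step 2: Rank sum for X: R1 = 1 + 2 + 3 + 5 + 7 + 9 + 11 + 13 = 51.
Step 3: U_X = R1 - n1(n1+1)/2 = 51 - 8*9/2 = 51 - 36 = 15.
       U_Y = n1*n2 - U_X = 48 - 15 = 33.
Step 4: No ties, so the exact null distribution of U (based on enumerating the C(14,8) = 3003 equally likely rank assignments) gives the two-sided p-value.
Step 5: p-value = 0.282384; compare to alpha = 0.05. fail to reject H0.

U_X = 15, p = 0.282384, fail to reject H0 at alpha = 0.05.


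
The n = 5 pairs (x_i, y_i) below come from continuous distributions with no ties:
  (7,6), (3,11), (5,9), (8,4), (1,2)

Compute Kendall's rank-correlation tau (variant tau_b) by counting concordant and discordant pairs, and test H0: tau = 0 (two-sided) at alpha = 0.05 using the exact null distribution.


Step 1: Enumerate the 10 unordered pairs (i,j) with i<j and classify each by sign(x_j-x_i) * sign(y_j-y_i).
  (1,2):dx=-4,dy=+5->D; (1,3):dx=-2,dy=+3->D; (1,4):dx=+1,dy=-2->D; (1,5):dx=-6,dy=-4->C
  (2,3):dx=+2,dy=-2->D; (2,4):dx=+5,dy=-7->D; (2,5):dx=-2,dy=-9->C; (3,4):dx=+3,dy=-5->D
  (3,5):dx=-4,dy=-7->C; (4,5):dx=-7,dy=-2->C
Step 2: C = 4, D = 6, total pairs = 10.
Step 3: tau = (C - D)/(n(n-1)/2) = (4 - 6)/10 = -0.200000.
Step 4: Exact two-sided p-value (enumerate n! = 120 permutations of y under H0): p = 0.816667.
Step 5: alpha = 0.05. fail to reject H0.

tau_b = -0.2000 (C=4, D=6), p = 0.816667, fail to reject H0.


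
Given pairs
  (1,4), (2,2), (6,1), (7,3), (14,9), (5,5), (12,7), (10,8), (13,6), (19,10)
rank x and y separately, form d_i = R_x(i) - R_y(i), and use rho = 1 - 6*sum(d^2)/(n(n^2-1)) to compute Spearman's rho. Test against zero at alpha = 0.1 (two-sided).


Step 1: Rank x and y separately (midranks; no ties here).
rank(x): 1->1, 2->2, 6->4, 7->5, 14->9, 5->3, 12->7, 10->6, 13->8, 19->10
rank(y): 4->4, 2->2, 1->1, 3->3, 9->9, 5->5, 7->7, 8->8, 6->6, 10->10
Step 2: d_i = R_x(i) - R_y(i); compute d_i^2.
  (1-4)^2=9, (2-2)^2=0, (4-1)^2=9, (5-3)^2=4, (9-9)^2=0, (3-5)^2=4, (7-7)^2=0, (6-8)^2=4, (8-6)^2=4, (10-10)^2=0
sum(d^2) = 34.
Step 3: rho = 1 - 6*34 / (10*(10^2 - 1)) = 1 - 204/990 = 0.793939.
Step 4: Under H0, t = rho * sqrt((n-2)/(1-rho^2)) = 3.6934 ~ t(8).
Step 5: Two-sided p-value from the t-distribution with 8 df = 0.006100.
Step 6: alpha = 0.1. reject H0.

rho = 0.7939, p = 0.006100, reject H0 at alpha = 0.1.


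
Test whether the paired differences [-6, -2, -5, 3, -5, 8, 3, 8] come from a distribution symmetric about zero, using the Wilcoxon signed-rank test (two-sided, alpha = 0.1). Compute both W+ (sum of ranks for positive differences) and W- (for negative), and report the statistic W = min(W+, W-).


Step 1: Drop any zero differences (none here) and take |d_i|.
|d| = [6, 2, 5, 3, 5, 8, 3, 8]
Step 2: Midrank |d_i| (ties get averaged ranks).
ranks: |6|->6, |2|->1, |5|->4.5, |3|->2.5, |5|->4.5, |8|->7.5, |3|->2.5, |8|->7.5
Step 3: Attach original signs; sum ranks with positive sign and with negative sign.
W+ = 2.5 + 7.5 + 2.5 + 7.5 = 20
W- = 6 + 1 + 4.5 + 4.5 = 16
(Check: W+ + W- = 36 should equal n(n+1)/2 = 36.)
Step 4: Test statistic W = min(W+, W-) = 16.
Step 5: Ties in |d|, so use the tie-corrected normal approximation.
        E[W] = n(n+1)/4 = 8*9/4 = 18.
        Tie groups: |d|=3 (t=2), |d|=5 (t=2), |d|=8 (t=2); sum(t^3 - t) = 18.
        Var[W] = n(n+1)(2n+1)/24 - sum(t^3-t)/48 = 1224/24 - 18/48 = 50.625.
        z = (W - E[W]) / sqrt(Var[W]) = (16 - 18) / 7.1151 = -0.2811.
        Two-sided p = 2*Phi(z) = 0.778640.
Step 6: alpha = 0.1. fail to reject H0.

W+ = 20, W- = 16, W = min = 16, p = 0.778640, fail to reject H0.


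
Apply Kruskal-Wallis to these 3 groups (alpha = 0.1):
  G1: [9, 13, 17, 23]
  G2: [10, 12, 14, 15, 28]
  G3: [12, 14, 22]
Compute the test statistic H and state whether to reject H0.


Step 1: Combine all N = 12 observations and assign midranks.
sorted (value, group, rank): (9,G1,1), (10,G2,2), (12,G2,3.5), (12,G3,3.5), (13,G1,5), (14,G2,6.5), (14,G3,6.5), (15,G2,8), (17,G1,9), (22,G3,10), (23,G1,11), (28,G2,12)
Step 2: Sum ranks within each group.
R_1 = 26 (n_1 = 4)
R_2 = 32 (n_2 = 5)
R_3 = 20 (n_3 = 3)
Step 3: H = 12/(N(N+1)) * sum(R_i^2/n_i) - 3(N+1)
     = 12/(12*13) * (26^2/4 + 32^2/5 + 20^2/3) - 3*13
     = 0.076923 * 507.133 - 39
     = 0.010256.
Step 4: Ties present; correction factor C = 1 - 12/(12^3 - 12) = 0.993007. Corrected H = 0.010256 / 0.993007 = 0.010329.
Step 5: Under H0, H ~ chi^2(2); p-value = 0.994849.
Step 6: alpha = 0.1. fail to reject H0.

H = 0.0103, df = 2, p = 0.994849, fail to reject H0.


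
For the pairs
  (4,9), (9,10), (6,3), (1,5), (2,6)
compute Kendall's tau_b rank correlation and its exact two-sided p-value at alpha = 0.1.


Step 1: Enumerate the 10 unordered pairs (i,j) with i<j and classify each by sign(x_j-x_i) * sign(y_j-y_i).
  (1,2):dx=+5,dy=+1->C; (1,3):dx=+2,dy=-6->D; (1,4):dx=-3,dy=-4->C; (1,5):dx=-2,dy=-3->C
  (2,3):dx=-3,dy=-7->C; (2,4):dx=-8,dy=-5->C; (2,5):dx=-7,dy=-4->C; (3,4):dx=-5,dy=+2->D
  (3,5):dx=-4,dy=+3->D; (4,5):dx=+1,dy=+1->C
Step 2: C = 7, D = 3, total pairs = 10.
Step 3: tau = (C - D)/(n(n-1)/2) = (7 - 3)/10 = 0.400000.
Step 4: Exact two-sided p-value (enumerate n! = 120 permutations of y under H0): p = 0.483333.
Step 5: alpha = 0.1. fail to reject H0.

tau_b = 0.4000 (C=7, D=3), p = 0.483333, fail to reject H0.


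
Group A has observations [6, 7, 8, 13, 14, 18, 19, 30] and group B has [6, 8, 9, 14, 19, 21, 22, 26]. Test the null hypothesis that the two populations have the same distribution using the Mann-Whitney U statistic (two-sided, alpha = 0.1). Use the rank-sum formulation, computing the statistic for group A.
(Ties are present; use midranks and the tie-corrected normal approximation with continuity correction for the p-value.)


Step 1: Combine and sort all 16 observations; assign midranks.
sorted (value, group): (6,X), (6,Y), (7,X), (8,X), (8,Y), (9,Y), (13,X), (14,X), (14,Y), (18,X), (19,X), (19,Y), (21,Y), (22,Y), (26,Y), (30,X)
ranks: 6->1.5, 6->1.5, 7->3, 8->4.5, 8->4.5, 9->6, 13->7, 14->8.5, 14->8.5, 18->10, 19->11.5, 19->11.5, 21->13, 22->14, 26->15, 30->16
Step 2: Rank sum for X: R1 = 1.5 + 3 + 4.5 + 7 + 8.5 + 10 + 11.5 + 16 = 62.
Step 3: U_X = R1 - n1(n1+1)/2 = 62 - 8*9/2 = 62 - 36 = 26.
       U_Y = n1*n2 - U_X = 64 - 26 = 38.
Step 4: Ties are present, so use the tie-corrected normal approximation (with continuity correction) for the p-value.
Step 5: p-value = 0.562372; compare to alpha = 0.1. fail to reject H0.

U_X = 26, p = 0.562372, fail to reject H0 at alpha = 0.1.


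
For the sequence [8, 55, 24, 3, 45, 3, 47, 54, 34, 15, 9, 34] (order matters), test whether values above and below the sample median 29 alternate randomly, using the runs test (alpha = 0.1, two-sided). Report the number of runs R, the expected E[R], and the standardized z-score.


Step 1: Compute median = 29; label A = above, B = below.
Labels in order: BABBABAAABBA  (n_A = 6, n_B = 6)
Step 2: Count runs R = 8.
Step 3: Under H0 (random ordering), E[R] = 2*n_A*n_B/(n_A+n_B) + 1 = 2*6*6/12 + 1 = 7.0000.
        Var[R] = 2*n_A*n_B*(2*n_A*n_B - n_A - n_B) / ((n_A+n_B)^2 * (n_A+n_B-1)) = 4320/1584 = 2.7273.
        SD[R] = 1.6514.
Step 4: Continuity-corrected z = (R - 0.5 - E[R]) / SD[R] = (8 - 0.5 - 7.0000) / 1.6514 = 0.3028.
Step 5: Two-sided p-value via normal approximation = 2*(1 - Phi(|z|)) = 0.762069.
Step 6: alpha = 0.1. fail to reject H0.

R = 8, z = 0.3028, p = 0.762069, fail to reject H0.


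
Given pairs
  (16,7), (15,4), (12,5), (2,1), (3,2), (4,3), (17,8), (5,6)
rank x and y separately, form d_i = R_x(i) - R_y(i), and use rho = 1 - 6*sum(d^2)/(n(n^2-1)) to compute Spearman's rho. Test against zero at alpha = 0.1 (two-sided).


Step 1: Rank x and y separately (midranks; no ties here).
rank(x): 16->7, 15->6, 12->5, 2->1, 3->2, 4->3, 17->8, 5->4
rank(y): 7->7, 4->4, 5->5, 1->1, 2->2, 3->3, 8->8, 6->6
Step 2: d_i = R_x(i) - R_y(i); compute d_i^2.
  (7-7)^2=0, (6-4)^2=4, (5-5)^2=0, (1-1)^2=0, (2-2)^2=0, (3-3)^2=0, (8-8)^2=0, (4-6)^2=4
sum(d^2) = 8.
Step 3: rho = 1 - 6*8 / (8*(8^2 - 1)) = 1 - 48/504 = 0.904762.
Step 4: Under H0, t = rho * sqrt((n-2)/(1-rho^2)) = 5.2034 ~ t(6).
Step 5: Two-sided p-value from the t-distribution with 6 df = 0.002008.
Step 6: alpha = 0.1. reject H0.

rho = 0.9048, p = 0.002008, reject H0 at alpha = 0.1.


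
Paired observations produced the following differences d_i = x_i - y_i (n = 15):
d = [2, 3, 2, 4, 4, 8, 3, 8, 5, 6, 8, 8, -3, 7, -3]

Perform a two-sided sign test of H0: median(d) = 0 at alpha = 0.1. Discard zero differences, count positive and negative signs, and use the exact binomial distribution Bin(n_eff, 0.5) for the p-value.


Step 1: Discard zero differences. Original n = 15; n_eff = number of nonzero differences = 15.
Nonzero differences (with sign): +2, +3, +2, +4, +4, +8, +3, +8, +5, +6, +8, +8, -3, +7, -3
Step 2: Count signs: positive = 13, negative = 2.
Step 3: Under H0: P(positive) = 0.5, so the number of positives S ~ Bin(15, 0.5).
Step 4: Two-sided exact p-value = sum of Bin(15,0.5) probabilities at or below the observed probability = 0.007385.
Step 5: alpha = 0.1. reject H0.

n_eff = 15, pos = 13, neg = 2, p = 0.007385, reject H0.


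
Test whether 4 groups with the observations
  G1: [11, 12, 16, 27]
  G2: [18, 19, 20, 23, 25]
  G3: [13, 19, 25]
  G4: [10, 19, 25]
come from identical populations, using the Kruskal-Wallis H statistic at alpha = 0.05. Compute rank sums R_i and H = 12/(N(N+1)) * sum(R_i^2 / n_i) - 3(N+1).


Step 1: Combine all N = 15 observations and assign midranks.
sorted (value, group, rank): (10,G4,1), (11,G1,2), (12,G1,3), (13,G3,4), (16,G1,5), (18,G2,6), (19,G2,8), (19,G3,8), (19,G4,8), (20,G2,10), (23,G2,11), (25,G2,13), (25,G3,13), (25,G4,13), (27,G1,15)
Step 2: Sum ranks within each group.
R_1 = 25 (n_1 = 4)
R_2 = 48 (n_2 = 5)
R_3 = 25 (n_3 = 3)
R_4 = 22 (n_4 = 3)
Step 3: H = 12/(N(N+1)) * sum(R_i^2/n_i) - 3(N+1)
     = 12/(15*16) * (25^2/4 + 48^2/5 + 25^2/3 + 22^2/3) - 3*16
     = 0.050000 * 986.717 - 48
     = 1.335833.
Step 4: Ties present; correction factor C = 1 - 48/(15^3 - 15) = 0.985714. Corrected H = 1.335833 / 0.985714 = 1.355193.
Step 5: Under H0, H ~ chi^2(3); p-value = 0.716070.
Step 6: alpha = 0.05. fail to reject H0.

H = 1.3552, df = 3, p = 0.716070, fail to reject H0.


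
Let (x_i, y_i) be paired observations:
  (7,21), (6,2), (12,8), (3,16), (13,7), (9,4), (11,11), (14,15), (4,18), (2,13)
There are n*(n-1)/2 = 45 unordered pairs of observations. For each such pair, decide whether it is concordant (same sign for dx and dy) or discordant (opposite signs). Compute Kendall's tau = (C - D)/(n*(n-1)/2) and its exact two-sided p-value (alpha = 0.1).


Step 1: Enumerate the 45 unordered pairs (i,j) with i<j and classify each by sign(x_j-x_i) * sign(y_j-y_i).
  (1,2):dx=-1,dy=-19->C; (1,3):dx=+5,dy=-13->D; (1,4):dx=-4,dy=-5->C; (1,5):dx=+6,dy=-14->D
  (1,6):dx=+2,dy=-17->D; (1,7):dx=+4,dy=-10->D; (1,8):dx=+7,dy=-6->D; (1,9):dx=-3,dy=-3->C
  (1,10):dx=-5,dy=-8->C; (2,3):dx=+6,dy=+6->C; (2,4):dx=-3,dy=+14->D; (2,5):dx=+7,dy=+5->C
  (2,6):dx=+3,dy=+2->C; (2,7):dx=+5,dy=+9->C; (2,8):dx=+8,dy=+13->C; (2,9):dx=-2,dy=+16->D
  (2,10):dx=-4,dy=+11->D; (3,4):dx=-9,dy=+8->D; (3,5):dx=+1,dy=-1->D; (3,6):dx=-3,dy=-4->C
  (3,7):dx=-1,dy=+3->D; (3,8):dx=+2,dy=+7->C; (3,9):dx=-8,dy=+10->D; (3,10):dx=-10,dy=+5->D
  (4,5):dx=+10,dy=-9->D; (4,6):dx=+6,dy=-12->D; (4,7):dx=+8,dy=-5->D; (4,8):dx=+11,dy=-1->D
  (4,9):dx=+1,dy=+2->C; (4,10):dx=-1,dy=-3->C; (5,6):dx=-4,dy=-3->C; (5,7):dx=-2,dy=+4->D
  (5,8):dx=+1,dy=+8->C; (5,9):dx=-9,dy=+11->D; (5,10):dx=-11,dy=+6->D; (6,7):dx=+2,dy=+7->C
  (6,8):dx=+5,dy=+11->C; (6,9):dx=-5,dy=+14->D; (6,10):dx=-7,dy=+9->D; (7,8):dx=+3,dy=+4->C
  (7,9):dx=-7,dy=+7->D; (7,10):dx=-9,dy=+2->D; (8,9):dx=-10,dy=+3->D; (8,10):dx=-12,dy=-2->C
  (9,10):dx=-2,dy=-5->C
Step 2: C = 20, D = 25, total pairs = 45.
Step 3: tau = (C - D)/(n(n-1)/2) = (20 - 25)/45 = -0.111111.
Step 4: Exact two-sided p-value (enumerate n! = 3628800 permutations of y under H0): p = 0.727490.
Step 5: alpha = 0.1. fail to reject H0.

tau_b = -0.1111 (C=20, D=25), p = 0.727490, fail to reject H0.


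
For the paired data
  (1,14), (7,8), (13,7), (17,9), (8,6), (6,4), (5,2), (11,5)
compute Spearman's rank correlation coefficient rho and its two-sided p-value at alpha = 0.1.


Step 1: Rank x and y separately (midranks; no ties here).
rank(x): 1->1, 7->4, 13->7, 17->8, 8->5, 6->3, 5->2, 11->6
rank(y): 14->8, 8->6, 7->5, 9->7, 6->4, 4->2, 2->1, 5->3
Step 2: d_i = R_x(i) - R_y(i); compute d_i^2.
  (1-8)^2=49, (4-6)^2=4, (7-5)^2=4, (8-7)^2=1, (5-4)^2=1, (3-2)^2=1, (2-1)^2=1, (6-3)^2=9
sum(d^2) = 70.
Step 3: rho = 1 - 6*70 / (8*(8^2 - 1)) = 1 - 420/504 = 0.166667.
Step 4: Under H0, t = rho * sqrt((n-2)/(1-rho^2)) = 0.4140 ~ t(6).
Step 5: Two-sided p-value from the t-distribution with 6 df = 0.693239.
Step 6: alpha = 0.1. fail to reject H0.

rho = 0.1667, p = 0.693239, fail to reject H0 at alpha = 0.1.


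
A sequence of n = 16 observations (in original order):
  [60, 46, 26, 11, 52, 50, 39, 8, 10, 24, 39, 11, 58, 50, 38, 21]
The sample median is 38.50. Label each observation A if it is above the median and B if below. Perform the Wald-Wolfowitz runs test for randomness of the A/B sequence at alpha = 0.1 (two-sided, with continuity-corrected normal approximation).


Step 1: Compute median = 38.50; label A = above, B = below.
Labels in order: AABBAAABBBABAABB  (n_A = 8, n_B = 8)
Step 2: Count runs R = 8.
Step 3: Under H0 (random ordering), E[R] = 2*n_A*n_B/(n_A+n_B) + 1 = 2*8*8/16 + 1 = 9.0000.
        Var[R] = 2*n_A*n_B*(2*n_A*n_B - n_A - n_B) / ((n_A+n_B)^2 * (n_A+n_B-1)) = 14336/3840 = 3.7333.
        SD[R] = 1.9322.
Step 4: Continuity-corrected z = (R + 0.5 - E[R]) / SD[R] = (8 + 0.5 - 9.0000) / 1.9322 = -0.2588.
Step 5: Two-sided p-value via normal approximation = 2*(1 - Phi(|z|)) = 0.795809.
Step 6: alpha = 0.1. fail to reject H0.

R = 8, z = -0.2588, p = 0.795809, fail to reject H0.


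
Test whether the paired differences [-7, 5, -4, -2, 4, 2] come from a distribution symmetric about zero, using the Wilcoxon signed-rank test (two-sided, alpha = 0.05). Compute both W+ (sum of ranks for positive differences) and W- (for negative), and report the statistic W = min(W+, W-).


Step 1: Drop any zero differences (none here) and take |d_i|.
|d| = [7, 5, 4, 2, 4, 2]
Step 2: Midrank |d_i| (ties get averaged ranks).
ranks: |7|->6, |5|->5, |4|->3.5, |2|->1.5, |4|->3.5, |2|->1.5
Step 3: Attach original signs; sum ranks with positive sign and with negative sign.
W+ = 5 + 3.5 + 1.5 = 10
W- = 6 + 3.5 + 1.5 = 11
(Check: W+ + W- = 21 should equal n(n+1)/2 = 21.)
Step 4: Test statistic W = min(W+, W-) = 10.
Step 5: Ties in |d|, so use the tie-corrected normal approximation.
        E[W] = n(n+1)/4 = 6*7/4 = 10.5.
        Tie groups: |d|=2 (t=2), |d|=4 (t=2); sum(t^3 - t) = 12.
        Var[W] = n(n+1)(2n+1)/24 - sum(t^3-t)/48 = 546/24 - 12/48 = 22.5.
        z = (W - E[W]) / sqrt(Var[W]) = (10 - 10.5) / 4.7434 = -0.1054.
        Two-sided p = 2*Phi(z) = 0.916051.
Step 6: alpha = 0.05. fail to reject H0.

W+ = 10, W- = 11, W = min = 10, p = 0.916051, fail to reject H0.


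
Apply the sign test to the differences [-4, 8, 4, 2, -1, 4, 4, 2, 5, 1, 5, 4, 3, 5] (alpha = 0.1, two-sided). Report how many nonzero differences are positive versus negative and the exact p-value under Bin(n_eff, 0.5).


Step 1: Discard zero differences. Original n = 14; n_eff = number of nonzero differences = 14.
Nonzero differences (with sign): -4, +8, +4, +2, -1, +4, +4, +2, +5, +1, +5, +4, +3, +5
Step 2: Count signs: positive = 12, negative = 2.
Step 3: Under H0: P(positive) = 0.5, so the number of positives S ~ Bin(14, 0.5).
Step 4: Two-sided exact p-value = sum of Bin(14,0.5) probabilities at or below the observed probability = 0.012939.
Step 5: alpha = 0.1. reject H0.

n_eff = 14, pos = 12, neg = 2, p = 0.012939, reject H0.


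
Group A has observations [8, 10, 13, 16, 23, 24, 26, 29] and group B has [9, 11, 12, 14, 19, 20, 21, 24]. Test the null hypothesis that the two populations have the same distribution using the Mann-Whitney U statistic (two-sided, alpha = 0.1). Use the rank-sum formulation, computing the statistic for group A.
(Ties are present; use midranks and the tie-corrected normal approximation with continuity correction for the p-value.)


Step 1: Combine and sort all 16 observations; assign midranks.
sorted (value, group): (8,X), (9,Y), (10,X), (11,Y), (12,Y), (13,X), (14,Y), (16,X), (19,Y), (20,Y), (21,Y), (23,X), (24,X), (24,Y), (26,X), (29,X)
ranks: 8->1, 9->2, 10->3, 11->4, 12->5, 13->6, 14->7, 16->8, 19->9, 20->10, 21->11, 23->12, 24->13.5, 24->13.5, 26->15, 29->16
Step 2: Rank sum for X: R1 = 1 + 3 + 6 + 8 + 12 + 13.5 + 15 + 16 = 74.5.
Step 3: U_X = R1 - n1(n1+1)/2 = 74.5 - 8*9/2 = 74.5 - 36 = 38.5.
       U_Y = n1*n2 - U_X = 64 - 38.5 = 25.5.
Step 4: Ties are present, so use the tie-corrected normal approximation (with continuity correction) for the p-value.
Step 5: p-value = 0.528309; compare to alpha = 0.1. fail to reject H0.

U_X = 38.5, p = 0.528309, fail to reject H0 at alpha = 0.1.


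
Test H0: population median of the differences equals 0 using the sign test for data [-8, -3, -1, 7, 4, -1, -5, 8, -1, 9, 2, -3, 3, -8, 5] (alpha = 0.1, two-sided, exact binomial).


Step 1: Discard zero differences. Original n = 15; n_eff = number of nonzero differences = 15.
Nonzero differences (with sign): -8, -3, -1, +7, +4, -1, -5, +8, -1, +9, +2, -3, +3, -8, +5
Step 2: Count signs: positive = 7, negative = 8.
Step 3: Under H0: P(positive) = 0.5, so the number of positives S ~ Bin(15, 0.5).
Step 4: Two-sided exact p-value = sum of Bin(15,0.5) probabilities at or below the observed probability = 1.000000.
Step 5: alpha = 0.1. fail to reject H0.

n_eff = 15, pos = 7, neg = 8, p = 1.000000, fail to reject H0.


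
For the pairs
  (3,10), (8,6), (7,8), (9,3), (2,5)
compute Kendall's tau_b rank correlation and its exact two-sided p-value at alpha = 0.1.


Step 1: Enumerate the 10 unordered pairs (i,j) with i<j and classify each by sign(x_j-x_i) * sign(y_j-y_i).
  (1,2):dx=+5,dy=-4->D; (1,3):dx=+4,dy=-2->D; (1,4):dx=+6,dy=-7->D; (1,5):dx=-1,dy=-5->C
  (2,3):dx=-1,dy=+2->D; (2,4):dx=+1,dy=-3->D; (2,5):dx=-6,dy=-1->C; (3,4):dx=+2,dy=-5->D
  (3,5):dx=-5,dy=-3->C; (4,5):dx=-7,dy=+2->D
Step 2: C = 3, D = 7, total pairs = 10.
Step 3: tau = (C - D)/(n(n-1)/2) = (3 - 7)/10 = -0.400000.
Step 4: Exact two-sided p-value (enumerate n! = 120 permutations of y under H0): p = 0.483333.
Step 5: alpha = 0.1. fail to reject H0.

tau_b = -0.4000 (C=3, D=7), p = 0.483333, fail to reject H0.


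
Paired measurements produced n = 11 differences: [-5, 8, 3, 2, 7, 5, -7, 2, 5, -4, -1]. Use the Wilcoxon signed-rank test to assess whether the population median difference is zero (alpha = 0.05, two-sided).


Step 1: Drop any zero differences (none here) and take |d_i|.
|d| = [5, 8, 3, 2, 7, 5, 7, 2, 5, 4, 1]
Step 2: Midrank |d_i| (ties get averaged ranks).
ranks: |5|->7, |8|->11, |3|->4, |2|->2.5, |7|->9.5, |5|->7, |7|->9.5, |2|->2.5, |5|->7, |4|->5, |1|->1
Step 3: Attach original signs; sum ranks with positive sign and with negative sign.
W+ = 11 + 4 + 2.5 + 9.5 + 7 + 2.5 + 7 = 43.5
W- = 7 + 9.5 + 5 + 1 = 22.5
(Check: W+ + W- = 66 should equal n(n+1)/2 = 66.)
Step 4: Test statistic W = min(W+, W-) = 22.5.
Step 5: Ties in |d|, so use the tie-corrected normal approximation.
        E[W] = n(n+1)/4 = 11*12/4 = 33.
        Tie groups: |d|=2 (t=2), |d|=5 (t=3), |d|=7 (t=2); sum(t^3 - t) = 36.
        Var[W] = n(n+1)(2n+1)/24 - sum(t^3-t)/48 = 3036/24 - 36/48 = 125.75.
        z = (W - E[W]) / sqrt(Var[W]) = (22.5 - 33) / 11.2138 = -0.9363.
        Two-sided p = 2*Phi(z) = 0.349096.
Step 6: alpha = 0.05. fail to reject H0.

W+ = 43.5, W- = 22.5, W = min = 22.5, p = 0.349096, fail to reject H0.


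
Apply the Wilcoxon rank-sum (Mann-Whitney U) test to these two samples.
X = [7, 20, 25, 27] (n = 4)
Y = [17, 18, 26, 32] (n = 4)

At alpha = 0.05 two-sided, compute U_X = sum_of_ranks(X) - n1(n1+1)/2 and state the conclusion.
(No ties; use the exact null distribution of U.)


Step 1: Combine and sort all 8 observations; assign midranks.
sorted (value, group): (7,X), (17,Y), (18,Y), (20,X), (25,X), (26,Y), (27,X), (32,Y)
ranks: 7->1, 17->2, 18->3, 20->4, 25->5, 26->6, 27->7, 32->8
Step 2: Rank sum for X: R1 = 1 + 4 + 5 + 7 = 17.
Step 3: U_X = R1 - n1(n1+1)/2 = 17 - 4*5/2 = 17 - 10 = 7.
       U_Y = n1*n2 - U_X = 16 - 7 = 9.
Step 4: No ties, so the exact null distribution of U (based on enumerating the C(8,4) = 70 equally likely rank assignments) gives the two-sided p-value.
Step 5: p-value = 0.885714; compare to alpha = 0.05. fail to reject H0.

U_X = 7, p = 0.885714, fail to reject H0 at alpha = 0.05.


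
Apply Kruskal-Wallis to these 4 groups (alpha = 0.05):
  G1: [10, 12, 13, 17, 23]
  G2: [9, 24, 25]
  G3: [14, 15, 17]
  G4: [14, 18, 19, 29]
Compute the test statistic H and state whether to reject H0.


Step 1: Combine all N = 15 observations and assign midranks.
sorted (value, group, rank): (9,G2,1), (10,G1,2), (12,G1,3), (13,G1,4), (14,G3,5.5), (14,G4,5.5), (15,G3,7), (17,G1,8.5), (17,G3,8.5), (18,G4,10), (19,G4,11), (23,G1,12), (24,G2,13), (25,G2,14), (29,G4,15)
Step 2: Sum ranks within each group.
R_1 = 29.5 (n_1 = 5)
R_2 = 28 (n_2 = 3)
R_3 = 21 (n_3 = 3)
R_4 = 41.5 (n_4 = 4)
Step 3: H = 12/(N(N+1)) * sum(R_i^2/n_i) - 3(N+1)
     = 12/(15*16) * (29.5^2/5 + 28^2/3 + 21^2/3 + 41.5^2/4) - 3*16
     = 0.050000 * 1012.95 - 48
     = 2.647292.
Step 4: Ties present; correction factor C = 1 - 12/(15^3 - 15) = 0.996429. Corrected H = 2.647292 / 0.996429 = 2.656780.
Step 5: Under H0, H ~ chi^2(3); p-value = 0.447622.
Step 6: alpha = 0.05. fail to reject H0.

H = 2.6568, df = 3, p = 0.447622, fail to reject H0.
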